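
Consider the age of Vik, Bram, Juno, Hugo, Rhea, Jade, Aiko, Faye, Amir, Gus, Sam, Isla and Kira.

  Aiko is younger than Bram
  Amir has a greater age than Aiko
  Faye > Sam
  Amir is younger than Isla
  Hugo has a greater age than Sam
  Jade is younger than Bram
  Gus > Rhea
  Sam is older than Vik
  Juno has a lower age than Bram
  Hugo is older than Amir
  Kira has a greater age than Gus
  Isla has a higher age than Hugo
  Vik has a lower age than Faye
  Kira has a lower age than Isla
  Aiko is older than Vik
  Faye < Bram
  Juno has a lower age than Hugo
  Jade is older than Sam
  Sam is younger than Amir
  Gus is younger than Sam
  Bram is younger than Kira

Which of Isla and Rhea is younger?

Link the given pairs in sequence: Rhea < Gus; Gus < Sam; Sam < Faye; Faye < Bram; Bram < Kira; Kira < Isla.
Chaining these gives Rhea < Gus < Sam < Faye < Bram < Kira < Isla.
So Rhea < Isla; Rhea is the younger of the two.

Rhea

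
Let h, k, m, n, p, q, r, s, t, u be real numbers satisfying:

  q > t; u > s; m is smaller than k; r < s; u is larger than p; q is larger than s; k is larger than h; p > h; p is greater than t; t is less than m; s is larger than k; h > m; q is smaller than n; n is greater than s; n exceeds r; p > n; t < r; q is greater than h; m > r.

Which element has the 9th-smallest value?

Piecing the relations together gives one ordering: t < r < m < h < k < s < q < n < p < u.
The 9th smallest is p.

p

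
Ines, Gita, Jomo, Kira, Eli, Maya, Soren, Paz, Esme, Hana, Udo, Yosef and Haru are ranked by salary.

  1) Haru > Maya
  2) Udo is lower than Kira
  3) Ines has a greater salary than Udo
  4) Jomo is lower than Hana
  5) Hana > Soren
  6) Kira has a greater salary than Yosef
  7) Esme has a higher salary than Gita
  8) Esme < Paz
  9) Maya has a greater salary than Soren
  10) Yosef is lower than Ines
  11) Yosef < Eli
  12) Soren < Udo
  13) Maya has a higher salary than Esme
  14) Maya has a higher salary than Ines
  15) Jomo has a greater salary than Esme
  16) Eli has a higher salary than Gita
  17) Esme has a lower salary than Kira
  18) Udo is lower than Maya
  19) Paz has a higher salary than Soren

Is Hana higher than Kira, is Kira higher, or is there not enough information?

Following every chain through Kira: below Kira we get Yosef, Soren, Udo, Gita, Esme.
Hana is not reached, and no chain runs the other way from Hana to Kira.
So the given relations leave the order of Kira and Hana undetermined.

undetermined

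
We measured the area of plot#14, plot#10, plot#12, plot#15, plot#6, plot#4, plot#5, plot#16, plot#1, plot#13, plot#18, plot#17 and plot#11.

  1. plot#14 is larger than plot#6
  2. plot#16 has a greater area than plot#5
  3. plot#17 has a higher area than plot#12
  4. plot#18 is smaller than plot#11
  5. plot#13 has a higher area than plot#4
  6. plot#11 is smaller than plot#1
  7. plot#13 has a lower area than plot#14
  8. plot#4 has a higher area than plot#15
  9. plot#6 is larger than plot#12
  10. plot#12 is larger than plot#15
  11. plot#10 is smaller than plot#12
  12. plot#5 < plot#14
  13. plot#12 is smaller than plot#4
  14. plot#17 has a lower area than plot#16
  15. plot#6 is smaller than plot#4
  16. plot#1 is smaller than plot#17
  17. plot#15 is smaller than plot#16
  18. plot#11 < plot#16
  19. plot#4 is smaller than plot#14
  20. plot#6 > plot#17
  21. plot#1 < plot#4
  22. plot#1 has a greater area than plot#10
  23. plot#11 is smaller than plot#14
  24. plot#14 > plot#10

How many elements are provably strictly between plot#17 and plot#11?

The relations place plot#11 below plot#17. An element lies strictly between them when it is forced above plot#11 and also forced below plot#17.
Above plot#11: {plot#1, plot#6, plot#4, plot#13, plot#14, plot#16}. Below plot#17: {plot#18, plot#10, plot#15, plot#1, plot#12}.
Intersection: {plot#1} — 1.

1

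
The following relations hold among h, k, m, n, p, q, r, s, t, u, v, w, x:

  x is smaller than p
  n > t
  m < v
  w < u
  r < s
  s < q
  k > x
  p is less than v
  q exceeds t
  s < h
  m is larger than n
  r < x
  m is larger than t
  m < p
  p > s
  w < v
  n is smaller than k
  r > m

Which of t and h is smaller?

t < n and n < m give t < m.
With m < r: t < n < m < r.
With r < s: t < n < m < r < s.
Then s < h extends the chain to h.
So t < h; t is the smaller of the two.

t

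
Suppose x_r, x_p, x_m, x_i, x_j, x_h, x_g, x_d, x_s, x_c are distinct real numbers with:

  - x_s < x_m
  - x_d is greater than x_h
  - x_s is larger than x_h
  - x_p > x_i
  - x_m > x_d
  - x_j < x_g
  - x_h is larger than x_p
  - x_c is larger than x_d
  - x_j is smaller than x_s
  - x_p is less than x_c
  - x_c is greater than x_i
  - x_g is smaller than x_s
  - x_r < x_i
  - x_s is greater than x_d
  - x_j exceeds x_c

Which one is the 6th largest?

x_d

Chaining the given pairs: x_r < x_i < x_p < x_h < x_d < x_c < x_j < x_g < x_s < x_m.
Counting 6 from the largest end gives x_d.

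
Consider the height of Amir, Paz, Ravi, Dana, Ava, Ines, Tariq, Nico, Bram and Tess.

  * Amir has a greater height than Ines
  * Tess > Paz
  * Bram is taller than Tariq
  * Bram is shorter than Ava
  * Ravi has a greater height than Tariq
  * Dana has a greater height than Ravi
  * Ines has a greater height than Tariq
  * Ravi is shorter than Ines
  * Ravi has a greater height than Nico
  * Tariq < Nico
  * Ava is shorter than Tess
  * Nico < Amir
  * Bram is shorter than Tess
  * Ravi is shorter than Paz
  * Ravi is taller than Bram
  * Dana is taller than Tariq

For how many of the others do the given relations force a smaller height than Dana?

4

The elements the relations force below Dana are Tariq, Bram, Nico, Ravi — no chain reaches any other.
That is 4.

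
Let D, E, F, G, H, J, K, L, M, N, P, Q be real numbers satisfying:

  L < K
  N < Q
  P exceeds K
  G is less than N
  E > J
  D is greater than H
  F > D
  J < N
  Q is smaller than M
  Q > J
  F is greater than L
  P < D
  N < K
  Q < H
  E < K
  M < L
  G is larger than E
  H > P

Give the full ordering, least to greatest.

The consecutive links are each given: J < E; E < G; G < N; N < Q; Q < M; M < L; L < K; K < P; P < H; H < D; D < F.

J < E < G < N < Q < M < L < K < P < H < D < F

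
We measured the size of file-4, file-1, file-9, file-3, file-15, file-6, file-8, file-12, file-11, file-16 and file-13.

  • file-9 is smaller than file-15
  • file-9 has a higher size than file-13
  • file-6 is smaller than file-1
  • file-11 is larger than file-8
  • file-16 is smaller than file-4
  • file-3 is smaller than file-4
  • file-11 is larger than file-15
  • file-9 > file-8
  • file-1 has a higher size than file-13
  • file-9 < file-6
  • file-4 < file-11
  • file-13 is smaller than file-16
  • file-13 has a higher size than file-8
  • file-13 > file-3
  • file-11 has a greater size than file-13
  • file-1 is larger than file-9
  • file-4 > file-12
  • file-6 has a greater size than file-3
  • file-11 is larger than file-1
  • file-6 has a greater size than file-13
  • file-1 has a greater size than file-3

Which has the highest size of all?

file-8 is not greatest since file-8 < file-13; file-3 is not greatest since file-3 < file-1; file-13 is not greatest since file-13 < file-6; file-16 is not greatest since file-16 < file-4; file-9 is not greatest since file-9 < file-1; file-6 is not greatest since file-6 < file-1; file-15 is not greatest since file-15 < file-11; file-12 is not greatest since file-12 < file-4; file-4 is not greatest since file-4 < file-11; file-1 is not greatest since file-1 < file-11.
Only file-11 has nothing above it, so file-11 is the highest size.

file-11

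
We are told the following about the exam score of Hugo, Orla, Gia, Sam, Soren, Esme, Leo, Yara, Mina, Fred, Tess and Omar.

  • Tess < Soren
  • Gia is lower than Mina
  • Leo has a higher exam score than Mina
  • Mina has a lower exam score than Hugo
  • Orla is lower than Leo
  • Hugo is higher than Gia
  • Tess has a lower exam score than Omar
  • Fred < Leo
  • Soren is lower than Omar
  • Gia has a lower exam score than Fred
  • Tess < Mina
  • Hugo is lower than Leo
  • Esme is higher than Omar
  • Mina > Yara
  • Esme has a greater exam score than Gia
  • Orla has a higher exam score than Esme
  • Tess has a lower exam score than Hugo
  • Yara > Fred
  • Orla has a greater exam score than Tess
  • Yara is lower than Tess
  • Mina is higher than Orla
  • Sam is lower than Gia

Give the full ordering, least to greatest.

Sam < Gia < Fred < Yara < Tess < Soren < Omar < Esme < Orla < Mina < Hugo < Leo

The consecutive links are each given: Sam < Gia; Gia < Fred; Fred < Yara; Yara < Tess; Tess < Soren; Soren < Omar; Omar < Esme; Esme < Orla; Orla < Mina; Mina < Hugo; Hugo < Leo.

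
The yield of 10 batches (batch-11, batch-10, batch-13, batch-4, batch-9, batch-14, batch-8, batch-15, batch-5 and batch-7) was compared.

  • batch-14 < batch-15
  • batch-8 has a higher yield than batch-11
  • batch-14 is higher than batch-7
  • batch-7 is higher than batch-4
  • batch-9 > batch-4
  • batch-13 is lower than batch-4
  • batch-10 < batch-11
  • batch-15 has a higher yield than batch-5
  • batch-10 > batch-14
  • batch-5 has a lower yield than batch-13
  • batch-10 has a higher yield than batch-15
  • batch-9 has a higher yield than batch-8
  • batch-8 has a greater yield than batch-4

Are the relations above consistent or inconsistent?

consistent

The single ordering batch-5 < batch-13 < batch-4 < batch-7 < batch-14 < batch-15 < batch-10 < batch-11 < batch-8 < batch-9 satisfies every listed relation, so no contradiction arises.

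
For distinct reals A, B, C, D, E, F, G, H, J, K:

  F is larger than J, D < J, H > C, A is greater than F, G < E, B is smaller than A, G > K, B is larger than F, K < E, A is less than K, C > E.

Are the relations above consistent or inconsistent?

consistent

Every relation is compatible with D < J < F < B < A < K < G < E < C < H; the set is consistent.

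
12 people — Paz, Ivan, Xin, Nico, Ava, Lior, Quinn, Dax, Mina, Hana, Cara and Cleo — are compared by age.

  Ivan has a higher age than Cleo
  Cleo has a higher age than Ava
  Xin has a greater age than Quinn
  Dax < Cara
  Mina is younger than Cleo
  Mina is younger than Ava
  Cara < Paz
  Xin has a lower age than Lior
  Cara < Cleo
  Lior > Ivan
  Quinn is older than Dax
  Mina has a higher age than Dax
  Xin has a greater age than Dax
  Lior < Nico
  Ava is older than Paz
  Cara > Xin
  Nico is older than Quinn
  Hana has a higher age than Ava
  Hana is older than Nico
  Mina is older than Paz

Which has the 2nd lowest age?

Quinn

The consecutive relations fix a unique order: Dax < Quinn < Xin < Cara < Paz < Mina < Ava < Cleo < Ivan < Lior < Nico < Hana.
Counting 2 from the smallest end gives Quinn.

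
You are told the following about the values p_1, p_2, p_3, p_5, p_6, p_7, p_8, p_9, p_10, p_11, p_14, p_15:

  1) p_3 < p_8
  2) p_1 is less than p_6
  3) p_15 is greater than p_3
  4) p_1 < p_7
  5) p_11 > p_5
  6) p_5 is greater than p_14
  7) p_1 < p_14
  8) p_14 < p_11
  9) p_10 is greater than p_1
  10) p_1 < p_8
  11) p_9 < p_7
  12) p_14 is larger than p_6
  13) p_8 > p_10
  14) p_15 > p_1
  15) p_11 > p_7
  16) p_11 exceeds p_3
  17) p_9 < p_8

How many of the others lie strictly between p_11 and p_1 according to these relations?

4

Chaining upward from p_1 reaches: p_6, p_14, p_5, p_10, p_15, p_8, p_7.
Chaining downward from p_11 reaches: p_3, p_6, p_9, p_14, p_5, p_7.
Strictly between p_1 and p_11 are those in both lists: p_6, p_14, p_5, p_7 — 4 elements.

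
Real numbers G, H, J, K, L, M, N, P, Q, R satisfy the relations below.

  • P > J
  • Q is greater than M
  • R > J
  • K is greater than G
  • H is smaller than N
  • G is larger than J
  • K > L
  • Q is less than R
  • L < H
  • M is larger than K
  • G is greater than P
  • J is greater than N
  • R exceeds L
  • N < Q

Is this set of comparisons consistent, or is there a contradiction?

Every relation is compatible with L < H < N < J < P < G < K < M < Q < R; the set is consistent.

consistent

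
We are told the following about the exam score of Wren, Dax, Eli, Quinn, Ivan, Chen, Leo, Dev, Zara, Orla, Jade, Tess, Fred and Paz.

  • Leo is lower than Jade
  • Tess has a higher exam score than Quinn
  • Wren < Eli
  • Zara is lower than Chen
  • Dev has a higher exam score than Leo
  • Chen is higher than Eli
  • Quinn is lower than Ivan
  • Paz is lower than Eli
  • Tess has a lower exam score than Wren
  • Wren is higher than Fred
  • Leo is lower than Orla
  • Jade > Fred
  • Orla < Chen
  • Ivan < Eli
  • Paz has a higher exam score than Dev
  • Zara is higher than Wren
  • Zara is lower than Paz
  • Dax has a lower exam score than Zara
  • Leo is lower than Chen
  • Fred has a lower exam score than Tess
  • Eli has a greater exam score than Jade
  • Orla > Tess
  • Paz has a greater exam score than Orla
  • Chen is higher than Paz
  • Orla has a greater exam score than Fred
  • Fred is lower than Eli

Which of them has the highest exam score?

Chen

Chaining downward from Chen: directly below it, Leo, Zara, Orla, Paz, Eli; then Fred, Tess, Dax, Wren, Ivan, Dev, Jade; then Quinn.
That covers every other element, and nothing is given above Chen, so Chen is the highest exam score.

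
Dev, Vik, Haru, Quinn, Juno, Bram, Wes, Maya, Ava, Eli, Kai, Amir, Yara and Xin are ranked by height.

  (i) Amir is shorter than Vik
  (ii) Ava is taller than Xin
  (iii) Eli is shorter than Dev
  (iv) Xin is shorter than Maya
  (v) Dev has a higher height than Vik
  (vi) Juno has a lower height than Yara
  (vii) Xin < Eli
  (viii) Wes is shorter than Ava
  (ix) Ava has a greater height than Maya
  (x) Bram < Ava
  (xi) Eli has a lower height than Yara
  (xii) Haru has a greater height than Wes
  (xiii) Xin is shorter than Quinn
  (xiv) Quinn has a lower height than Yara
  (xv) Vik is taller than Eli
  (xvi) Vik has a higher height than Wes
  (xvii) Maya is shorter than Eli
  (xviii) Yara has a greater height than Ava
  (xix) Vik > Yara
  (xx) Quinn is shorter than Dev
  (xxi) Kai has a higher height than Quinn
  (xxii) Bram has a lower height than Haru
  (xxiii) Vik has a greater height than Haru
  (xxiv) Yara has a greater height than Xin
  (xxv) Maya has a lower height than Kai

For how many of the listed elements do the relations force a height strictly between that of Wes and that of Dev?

4

The relations place Wes below Dev. An element lies strictly between them when it is forced above Wes and also forced below Dev.
Above Wes: {Ava, Haru, Yara, Vik}. Below Dev: {Bram, Xin, Maya, Eli, Ava, Quinn, Juno, Amir, Haru, Yara, Vik}.
Intersection: {Ava, Haru, Yara, Vik} — 4.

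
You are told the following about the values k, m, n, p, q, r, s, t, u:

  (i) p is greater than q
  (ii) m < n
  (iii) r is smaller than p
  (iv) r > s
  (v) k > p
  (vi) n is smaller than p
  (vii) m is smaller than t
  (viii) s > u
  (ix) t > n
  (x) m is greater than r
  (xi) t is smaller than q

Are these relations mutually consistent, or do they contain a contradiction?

Every relation is compatible with u < s < r < m < n < t < q < p < k; the set is consistent.

consistent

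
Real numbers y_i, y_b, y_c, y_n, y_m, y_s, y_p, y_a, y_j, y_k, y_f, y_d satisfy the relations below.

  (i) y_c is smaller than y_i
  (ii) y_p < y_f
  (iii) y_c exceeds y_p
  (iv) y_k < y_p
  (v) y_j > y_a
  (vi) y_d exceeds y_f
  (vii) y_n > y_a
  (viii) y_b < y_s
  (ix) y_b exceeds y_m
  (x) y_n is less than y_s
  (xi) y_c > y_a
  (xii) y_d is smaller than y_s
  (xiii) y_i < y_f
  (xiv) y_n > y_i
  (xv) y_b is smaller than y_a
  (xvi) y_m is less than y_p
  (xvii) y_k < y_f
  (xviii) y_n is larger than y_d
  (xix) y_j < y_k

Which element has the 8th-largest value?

y_k

The consecutive relations fix a unique order: y_m < y_b < y_a < y_j < y_k < y_p < y_c < y_i < y_f < y_d < y_n < y_s.
The 8th largest is y_k.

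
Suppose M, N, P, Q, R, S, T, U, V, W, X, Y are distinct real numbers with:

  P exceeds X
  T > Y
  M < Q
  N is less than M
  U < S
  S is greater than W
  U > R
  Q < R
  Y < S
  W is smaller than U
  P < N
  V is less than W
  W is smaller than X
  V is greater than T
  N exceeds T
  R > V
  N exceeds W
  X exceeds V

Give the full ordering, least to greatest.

The consecutive links are each given: Y < T; T < V; V < W; W < X; X < P; P < N; N < M; M < Q; Q < R; R < U; U < S.

Y < T < V < W < X < P < N < M < Q < R < U < S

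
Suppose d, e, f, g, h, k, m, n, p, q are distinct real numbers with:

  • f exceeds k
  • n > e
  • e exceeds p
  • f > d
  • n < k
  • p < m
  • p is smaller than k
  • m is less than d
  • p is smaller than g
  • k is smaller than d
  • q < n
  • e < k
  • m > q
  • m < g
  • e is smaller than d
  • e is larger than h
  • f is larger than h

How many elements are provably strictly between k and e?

Chaining upward from e reaches: n, d, f.
Chaining downward from k reaches: p, h, q, n.
Strictly between e and k are those in both lists: n — 1 element.

1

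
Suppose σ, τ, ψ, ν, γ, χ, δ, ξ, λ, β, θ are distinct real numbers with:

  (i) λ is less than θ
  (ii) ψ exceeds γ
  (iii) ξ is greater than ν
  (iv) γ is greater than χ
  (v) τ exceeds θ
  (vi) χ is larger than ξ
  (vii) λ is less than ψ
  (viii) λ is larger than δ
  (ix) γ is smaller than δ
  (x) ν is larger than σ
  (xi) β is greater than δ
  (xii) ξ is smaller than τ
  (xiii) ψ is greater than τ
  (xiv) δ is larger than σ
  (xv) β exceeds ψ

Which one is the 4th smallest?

Piecing the relations together gives one ordering: σ < ν < ξ < χ < γ < δ < λ < θ < τ < ψ < β.
The 4th smallest is χ.

χ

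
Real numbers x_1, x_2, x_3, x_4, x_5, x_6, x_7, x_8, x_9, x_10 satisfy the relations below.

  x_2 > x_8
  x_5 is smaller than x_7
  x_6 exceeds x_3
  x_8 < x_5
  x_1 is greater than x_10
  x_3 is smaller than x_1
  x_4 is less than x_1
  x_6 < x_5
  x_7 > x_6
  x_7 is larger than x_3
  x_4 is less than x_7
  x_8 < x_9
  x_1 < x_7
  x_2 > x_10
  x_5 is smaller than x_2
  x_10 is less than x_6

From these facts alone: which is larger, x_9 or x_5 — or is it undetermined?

undetermined

Following every chain through x_5: above x_5 we get x_2, x_7; below x_5 we get x_10, x_8, x_3, x_6.
x_9 is not reached, and no chain runs the other way from x_9 to x_5.
So the given relations leave the order of x_5 and x_9 undetermined.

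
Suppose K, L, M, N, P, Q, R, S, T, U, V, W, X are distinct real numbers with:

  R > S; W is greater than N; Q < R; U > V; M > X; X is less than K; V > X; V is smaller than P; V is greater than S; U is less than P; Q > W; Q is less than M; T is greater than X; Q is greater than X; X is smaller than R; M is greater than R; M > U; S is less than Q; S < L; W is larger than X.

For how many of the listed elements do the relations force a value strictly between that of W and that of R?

The relations place W below R. An element lies strictly between them when it is forced above W and also forced below R.
Above W: {Q, M}. Below R: {X, S, N, Q}.
Intersection: {Q} — 1.

1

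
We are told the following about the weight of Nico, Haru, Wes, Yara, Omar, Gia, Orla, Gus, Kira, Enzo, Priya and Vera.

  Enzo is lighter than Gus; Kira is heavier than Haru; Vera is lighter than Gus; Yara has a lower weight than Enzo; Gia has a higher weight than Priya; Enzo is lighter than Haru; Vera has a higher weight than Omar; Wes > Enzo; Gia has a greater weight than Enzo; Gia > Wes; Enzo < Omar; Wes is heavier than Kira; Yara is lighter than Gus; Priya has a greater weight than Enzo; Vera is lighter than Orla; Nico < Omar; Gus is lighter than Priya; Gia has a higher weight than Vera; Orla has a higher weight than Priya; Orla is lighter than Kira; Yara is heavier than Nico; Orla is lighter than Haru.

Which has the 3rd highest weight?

The consecutive relations fix a unique order: Nico < Yara < Enzo < Omar < Vera < Gus < Priya < Orla < Haru < Kira < Wes < Gia.
Counting 3 from the largest end gives Kira.

Kira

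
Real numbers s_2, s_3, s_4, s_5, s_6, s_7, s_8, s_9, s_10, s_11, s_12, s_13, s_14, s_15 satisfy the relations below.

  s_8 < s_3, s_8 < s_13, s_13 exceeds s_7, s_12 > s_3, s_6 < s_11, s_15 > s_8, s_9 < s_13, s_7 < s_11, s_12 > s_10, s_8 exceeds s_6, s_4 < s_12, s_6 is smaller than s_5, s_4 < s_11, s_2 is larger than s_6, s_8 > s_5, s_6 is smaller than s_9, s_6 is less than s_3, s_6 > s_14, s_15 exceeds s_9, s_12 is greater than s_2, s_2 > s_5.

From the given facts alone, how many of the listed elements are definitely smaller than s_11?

From s_11 the given relations immediately reach s_7, s_4, s_6.
From those, s_14 — 4 in total.
Nothing else is reachable below s_11; 4 in all.

4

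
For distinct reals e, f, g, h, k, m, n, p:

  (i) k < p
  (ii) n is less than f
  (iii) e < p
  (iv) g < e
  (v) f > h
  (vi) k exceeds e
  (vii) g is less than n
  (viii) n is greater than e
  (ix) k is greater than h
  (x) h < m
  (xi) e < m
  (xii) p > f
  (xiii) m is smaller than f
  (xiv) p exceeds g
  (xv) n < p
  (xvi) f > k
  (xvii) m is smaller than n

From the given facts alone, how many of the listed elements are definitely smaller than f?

6

Directly below f: h, k, m, n.
One step further: g, e (6 so far).
Nothing else is reachable below f; 6 in all.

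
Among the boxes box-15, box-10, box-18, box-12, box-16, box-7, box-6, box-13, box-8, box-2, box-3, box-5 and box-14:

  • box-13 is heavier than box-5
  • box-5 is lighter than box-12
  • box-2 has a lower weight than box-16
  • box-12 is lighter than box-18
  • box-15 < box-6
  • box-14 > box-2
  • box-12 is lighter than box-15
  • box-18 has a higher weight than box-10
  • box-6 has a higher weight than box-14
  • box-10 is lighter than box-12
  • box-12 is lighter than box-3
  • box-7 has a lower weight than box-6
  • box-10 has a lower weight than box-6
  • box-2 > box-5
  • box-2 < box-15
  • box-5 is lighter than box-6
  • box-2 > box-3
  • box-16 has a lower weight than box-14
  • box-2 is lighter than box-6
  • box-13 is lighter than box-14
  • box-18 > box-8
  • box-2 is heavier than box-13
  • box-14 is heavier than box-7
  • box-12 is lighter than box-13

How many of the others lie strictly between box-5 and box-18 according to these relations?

The relations place box-5 below box-18. An element lies strictly between them when it is forced above box-5 and also forced below box-18.
Above box-5: {box-12, box-13, box-3, box-2, box-16, box-15, box-14, box-6}. Below box-18: {box-10, box-12, box-8}.
Intersection: {box-12} — 1.

1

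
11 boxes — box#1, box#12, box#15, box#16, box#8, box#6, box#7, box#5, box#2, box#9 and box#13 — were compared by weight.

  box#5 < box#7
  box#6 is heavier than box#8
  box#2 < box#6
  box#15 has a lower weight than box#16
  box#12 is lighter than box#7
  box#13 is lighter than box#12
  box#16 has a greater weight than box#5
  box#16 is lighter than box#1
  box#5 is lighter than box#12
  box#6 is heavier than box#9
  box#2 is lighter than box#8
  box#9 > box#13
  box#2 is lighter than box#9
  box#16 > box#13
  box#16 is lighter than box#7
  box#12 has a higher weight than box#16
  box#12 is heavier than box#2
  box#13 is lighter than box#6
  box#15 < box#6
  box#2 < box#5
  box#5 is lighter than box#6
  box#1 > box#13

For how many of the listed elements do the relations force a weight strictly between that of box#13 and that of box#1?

Chaining upward from box#13 reaches: box#9, box#16, box#6, box#12, box#7.
Chaining downward from box#1 reaches: box#2, box#15, box#5, box#16.
Strictly between box#13 and box#1 are those in both lists: box#16 — 1 element.

1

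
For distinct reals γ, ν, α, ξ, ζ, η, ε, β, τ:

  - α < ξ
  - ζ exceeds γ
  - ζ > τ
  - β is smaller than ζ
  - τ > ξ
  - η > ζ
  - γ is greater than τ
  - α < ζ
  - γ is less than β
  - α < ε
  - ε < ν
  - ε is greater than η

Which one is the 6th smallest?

ζ

Piecing the relations together gives one ordering: α < ξ < τ < γ < β < ζ < η < ε < ν.
The 6th smallest is ζ.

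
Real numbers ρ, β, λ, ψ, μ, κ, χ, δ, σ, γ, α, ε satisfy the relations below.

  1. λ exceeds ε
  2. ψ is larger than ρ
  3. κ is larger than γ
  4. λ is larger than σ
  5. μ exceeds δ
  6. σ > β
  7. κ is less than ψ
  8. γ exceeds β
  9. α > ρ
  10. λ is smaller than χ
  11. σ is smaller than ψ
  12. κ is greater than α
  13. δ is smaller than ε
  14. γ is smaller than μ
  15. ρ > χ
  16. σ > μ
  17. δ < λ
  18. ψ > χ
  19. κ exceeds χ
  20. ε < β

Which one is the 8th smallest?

Chaining the given pairs: δ < ε < β < γ < μ < σ < λ < χ < ρ < α < κ < ψ.
Counting 8 from the smallest end gives χ.

χ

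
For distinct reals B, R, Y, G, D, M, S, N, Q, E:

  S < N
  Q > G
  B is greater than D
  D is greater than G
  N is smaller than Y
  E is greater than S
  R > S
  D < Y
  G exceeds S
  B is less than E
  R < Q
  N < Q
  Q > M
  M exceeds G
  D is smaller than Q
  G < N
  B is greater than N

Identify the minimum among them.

S

Chaining upward from S: directly above it, G, N, R, E; then D, M, B, Y, Q.
That covers every other element, and nothing is given below S, so S is the minimum.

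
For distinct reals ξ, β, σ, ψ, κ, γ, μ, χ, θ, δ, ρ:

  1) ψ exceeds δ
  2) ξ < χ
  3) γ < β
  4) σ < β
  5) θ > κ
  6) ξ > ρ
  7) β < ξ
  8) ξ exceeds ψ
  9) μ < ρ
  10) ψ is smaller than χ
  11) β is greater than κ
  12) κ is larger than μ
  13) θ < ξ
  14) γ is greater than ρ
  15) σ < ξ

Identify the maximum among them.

χ

Chaining downward from χ: directly below it, ψ, ξ; then σ, ρ, δ, θ, β; then μ, κ, γ.
That covers every other element, and nothing is given above χ, so χ is the maximum.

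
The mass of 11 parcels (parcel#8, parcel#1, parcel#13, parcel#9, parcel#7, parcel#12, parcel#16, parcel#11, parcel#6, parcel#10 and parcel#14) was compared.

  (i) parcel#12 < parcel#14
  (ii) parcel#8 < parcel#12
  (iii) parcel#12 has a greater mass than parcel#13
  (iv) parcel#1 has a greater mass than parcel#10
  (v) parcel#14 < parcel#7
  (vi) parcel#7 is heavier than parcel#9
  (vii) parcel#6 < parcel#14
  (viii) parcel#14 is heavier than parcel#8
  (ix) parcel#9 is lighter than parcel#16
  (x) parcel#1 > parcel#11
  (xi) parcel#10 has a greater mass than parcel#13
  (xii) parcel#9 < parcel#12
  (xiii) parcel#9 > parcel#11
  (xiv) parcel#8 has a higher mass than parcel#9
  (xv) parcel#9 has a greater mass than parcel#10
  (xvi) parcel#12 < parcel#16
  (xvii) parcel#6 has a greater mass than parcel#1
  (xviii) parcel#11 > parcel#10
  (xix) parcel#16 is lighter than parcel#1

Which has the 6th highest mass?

Piecing the relations together gives one ordering: parcel#13 < parcel#10 < parcel#11 < parcel#9 < parcel#8 < parcel#12 < parcel#16 < parcel#1 < parcel#6 < parcel#14 < parcel#7.
Counting 6 from the largest end gives parcel#12.

parcel#12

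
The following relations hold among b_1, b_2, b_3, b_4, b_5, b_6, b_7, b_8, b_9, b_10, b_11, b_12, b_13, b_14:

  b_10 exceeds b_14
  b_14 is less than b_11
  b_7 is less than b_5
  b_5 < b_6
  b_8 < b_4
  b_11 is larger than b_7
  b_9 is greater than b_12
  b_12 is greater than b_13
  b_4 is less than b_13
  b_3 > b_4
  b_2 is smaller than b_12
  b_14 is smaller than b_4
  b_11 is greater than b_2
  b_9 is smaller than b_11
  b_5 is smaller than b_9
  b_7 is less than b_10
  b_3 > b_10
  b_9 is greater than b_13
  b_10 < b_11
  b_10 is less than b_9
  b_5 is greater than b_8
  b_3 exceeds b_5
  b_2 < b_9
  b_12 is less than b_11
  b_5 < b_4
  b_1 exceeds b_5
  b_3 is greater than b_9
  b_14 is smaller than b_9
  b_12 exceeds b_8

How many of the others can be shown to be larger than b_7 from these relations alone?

Directly above b_7: b_5, b_10, b_11.
One step further: b_4, b_9, b_1, b_6, b_3 (8 so far).
One step further: b_13 (9 so far).
One step further: b_12 (10 so far).
No other element is forced above b_7 by the given relations, so the count is 10.

10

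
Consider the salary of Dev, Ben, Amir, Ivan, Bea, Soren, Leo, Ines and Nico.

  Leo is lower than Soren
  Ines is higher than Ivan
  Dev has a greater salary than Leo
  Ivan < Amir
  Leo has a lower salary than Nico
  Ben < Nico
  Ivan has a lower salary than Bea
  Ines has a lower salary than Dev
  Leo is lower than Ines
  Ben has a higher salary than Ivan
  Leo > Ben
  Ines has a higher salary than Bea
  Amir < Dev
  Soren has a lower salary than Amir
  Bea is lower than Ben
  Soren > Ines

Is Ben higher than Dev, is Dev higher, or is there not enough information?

Following the relations from Ben: Ben < Leo < Ines < Soren < Amir < Dev.
So Dev is higher.

Dev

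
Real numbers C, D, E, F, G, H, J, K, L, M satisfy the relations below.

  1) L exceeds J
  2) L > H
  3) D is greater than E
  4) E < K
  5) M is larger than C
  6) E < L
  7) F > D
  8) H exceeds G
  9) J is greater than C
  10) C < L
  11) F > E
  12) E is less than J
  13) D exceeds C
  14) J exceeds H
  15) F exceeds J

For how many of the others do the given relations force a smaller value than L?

5

The elements the relations force below L are G, C, E, H, J — no chain reaches any other.
That is 5.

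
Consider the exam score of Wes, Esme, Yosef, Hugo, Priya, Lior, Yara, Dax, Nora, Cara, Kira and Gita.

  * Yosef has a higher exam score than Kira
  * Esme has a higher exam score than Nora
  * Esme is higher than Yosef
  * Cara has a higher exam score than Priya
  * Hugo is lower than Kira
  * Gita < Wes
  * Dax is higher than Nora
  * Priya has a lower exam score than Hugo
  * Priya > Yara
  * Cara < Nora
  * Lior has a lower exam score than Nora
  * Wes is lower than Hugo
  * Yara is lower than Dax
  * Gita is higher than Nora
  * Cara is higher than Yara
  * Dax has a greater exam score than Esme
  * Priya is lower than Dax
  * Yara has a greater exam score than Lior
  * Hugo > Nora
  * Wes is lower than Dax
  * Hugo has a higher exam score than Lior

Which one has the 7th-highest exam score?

Gita

The consecutive relations fix a unique order: Lior < Yara < Priya < Cara < Nora < Gita < Wes < Hugo < Kira < Yosef < Esme < Dax.
The 7th largest is Gita.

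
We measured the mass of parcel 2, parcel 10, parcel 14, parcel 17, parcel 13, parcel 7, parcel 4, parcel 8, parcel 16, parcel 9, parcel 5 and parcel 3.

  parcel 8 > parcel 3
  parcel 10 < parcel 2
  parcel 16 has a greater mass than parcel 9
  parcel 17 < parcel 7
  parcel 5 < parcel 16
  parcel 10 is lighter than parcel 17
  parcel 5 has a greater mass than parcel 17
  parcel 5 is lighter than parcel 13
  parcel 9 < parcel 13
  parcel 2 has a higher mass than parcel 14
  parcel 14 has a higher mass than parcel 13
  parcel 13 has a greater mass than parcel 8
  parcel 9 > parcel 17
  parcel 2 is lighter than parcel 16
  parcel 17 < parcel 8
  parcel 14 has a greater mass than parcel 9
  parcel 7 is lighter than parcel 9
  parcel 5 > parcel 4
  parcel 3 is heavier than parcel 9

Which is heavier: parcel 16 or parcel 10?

Chaining the given relations: parcel 10 < parcel 17 < parcel 7 < parcel 9 < parcel 3 < parcel 8 < parcel 13 < parcel 14 < parcel 2 < parcel 16.
So parcel 10 < parcel 16; parcel 16 is the heavier of the two.

parcel 16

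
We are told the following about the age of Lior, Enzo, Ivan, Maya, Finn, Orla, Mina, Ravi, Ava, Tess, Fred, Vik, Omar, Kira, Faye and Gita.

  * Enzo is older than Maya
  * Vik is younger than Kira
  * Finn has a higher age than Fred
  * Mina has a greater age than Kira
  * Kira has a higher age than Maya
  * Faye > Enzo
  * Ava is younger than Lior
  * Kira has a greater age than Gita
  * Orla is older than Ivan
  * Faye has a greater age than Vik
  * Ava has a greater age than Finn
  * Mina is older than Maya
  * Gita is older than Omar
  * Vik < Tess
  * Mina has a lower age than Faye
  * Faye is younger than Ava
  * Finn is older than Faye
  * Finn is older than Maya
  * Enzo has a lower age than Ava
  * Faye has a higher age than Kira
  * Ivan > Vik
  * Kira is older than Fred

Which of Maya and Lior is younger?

Maya

Link the given pairs in sequence: Maya < Kira; Kira < Mina; Mina < Faye; Faye < Finn; Finn < Ava; Ava < Lior.
Chaining these gives Maya < Kira < Mina < Faye < Finn < Ava < Lior.
So Maya < Lior; Maya is the younger of the two.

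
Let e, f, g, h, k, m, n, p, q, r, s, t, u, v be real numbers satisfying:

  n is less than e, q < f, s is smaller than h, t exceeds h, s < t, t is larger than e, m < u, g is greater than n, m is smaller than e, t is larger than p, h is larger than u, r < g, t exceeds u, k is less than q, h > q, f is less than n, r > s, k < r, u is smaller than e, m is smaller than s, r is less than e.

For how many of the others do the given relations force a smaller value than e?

8

The elements the relations force below e are k, m, s, q, u, f, n, r — no chain reaches any other.
That is 8.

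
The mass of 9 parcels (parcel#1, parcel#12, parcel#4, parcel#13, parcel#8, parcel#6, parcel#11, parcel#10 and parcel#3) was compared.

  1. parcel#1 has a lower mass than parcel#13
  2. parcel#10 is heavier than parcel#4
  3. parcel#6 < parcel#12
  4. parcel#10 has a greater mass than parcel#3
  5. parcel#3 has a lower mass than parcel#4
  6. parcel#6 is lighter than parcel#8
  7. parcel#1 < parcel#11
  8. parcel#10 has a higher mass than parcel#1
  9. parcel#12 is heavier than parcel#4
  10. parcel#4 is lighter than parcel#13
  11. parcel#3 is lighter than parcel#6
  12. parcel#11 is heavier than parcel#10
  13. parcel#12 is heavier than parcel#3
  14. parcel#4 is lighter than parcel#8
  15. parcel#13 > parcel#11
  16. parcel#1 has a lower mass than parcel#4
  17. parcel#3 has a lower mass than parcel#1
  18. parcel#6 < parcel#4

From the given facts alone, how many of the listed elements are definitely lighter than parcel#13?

6

From parcel#13 the given relations immediately reach parcel#1, parcel#4, parcel#11.
From those, parcel#3, parcel#6, parcel#10 — 6 in total.
Nothing else is reachable below parcel#13; 6 in all.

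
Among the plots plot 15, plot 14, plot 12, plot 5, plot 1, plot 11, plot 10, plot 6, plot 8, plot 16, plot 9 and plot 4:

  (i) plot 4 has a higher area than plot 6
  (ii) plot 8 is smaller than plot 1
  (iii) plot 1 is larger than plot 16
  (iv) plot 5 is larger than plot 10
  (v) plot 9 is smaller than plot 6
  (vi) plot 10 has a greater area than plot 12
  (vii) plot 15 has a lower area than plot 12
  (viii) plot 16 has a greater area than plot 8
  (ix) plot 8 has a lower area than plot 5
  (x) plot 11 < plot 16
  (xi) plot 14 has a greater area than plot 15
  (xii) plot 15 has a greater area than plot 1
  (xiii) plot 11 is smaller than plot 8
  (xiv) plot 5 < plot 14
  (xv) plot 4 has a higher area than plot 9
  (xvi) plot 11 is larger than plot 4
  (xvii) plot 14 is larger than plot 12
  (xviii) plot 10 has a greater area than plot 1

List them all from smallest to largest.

plot 9 < plot 6 < plot 4 < plot 11 < plot 8 < plot 16 < plot 1 < plot 15 < plot 12 < plot 10 < plot 5 < plot 14

Each adjacent pair is fixed by a given relation: plot 9 < plot 6; plot 6 < plot 4; plot 4 < plot 11; plot 11 < plot 8; plot 8 < plot 16; plot 16 < plot 1; plot 1 < plot 15; plot 15 < plot 12; plot 12 < plot 10; plot 10 < plot 5; plot 5 < plot 14. Chaining them end to end gives the full order.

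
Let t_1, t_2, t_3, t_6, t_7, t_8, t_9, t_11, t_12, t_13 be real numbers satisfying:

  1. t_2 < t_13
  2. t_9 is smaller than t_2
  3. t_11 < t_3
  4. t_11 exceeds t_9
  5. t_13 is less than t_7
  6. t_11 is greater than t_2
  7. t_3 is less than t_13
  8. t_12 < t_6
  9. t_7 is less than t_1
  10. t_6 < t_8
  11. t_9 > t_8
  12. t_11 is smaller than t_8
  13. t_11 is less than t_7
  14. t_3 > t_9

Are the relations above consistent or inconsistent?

inconsistent

We have t_11 < t_8 stated directly, yet also t_8 < t_9 < t_2 < t_11 by chaining the others — so t_8 < t_11. Contradiction.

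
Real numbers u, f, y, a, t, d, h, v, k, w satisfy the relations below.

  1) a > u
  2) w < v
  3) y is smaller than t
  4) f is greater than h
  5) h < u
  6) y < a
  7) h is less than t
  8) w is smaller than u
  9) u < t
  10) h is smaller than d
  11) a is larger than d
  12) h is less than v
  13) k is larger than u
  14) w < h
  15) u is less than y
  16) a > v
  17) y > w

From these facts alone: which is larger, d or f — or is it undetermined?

undetermined

Following every chain through f: below f we get w, h.
d is not reached, and no chain runs the other way from d to f.
So the given relations leave the order of f and d undetermined.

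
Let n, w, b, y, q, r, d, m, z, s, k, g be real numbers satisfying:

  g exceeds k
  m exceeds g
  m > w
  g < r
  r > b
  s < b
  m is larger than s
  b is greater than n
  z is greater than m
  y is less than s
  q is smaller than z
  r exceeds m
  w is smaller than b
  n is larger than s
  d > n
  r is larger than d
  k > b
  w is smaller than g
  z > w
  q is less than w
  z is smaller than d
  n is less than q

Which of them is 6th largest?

Piecing the relations together gives one ordering: y < s < n < q < w < b < k < g < m < z < d < r.
Counting 6 from the largest end gives k.

k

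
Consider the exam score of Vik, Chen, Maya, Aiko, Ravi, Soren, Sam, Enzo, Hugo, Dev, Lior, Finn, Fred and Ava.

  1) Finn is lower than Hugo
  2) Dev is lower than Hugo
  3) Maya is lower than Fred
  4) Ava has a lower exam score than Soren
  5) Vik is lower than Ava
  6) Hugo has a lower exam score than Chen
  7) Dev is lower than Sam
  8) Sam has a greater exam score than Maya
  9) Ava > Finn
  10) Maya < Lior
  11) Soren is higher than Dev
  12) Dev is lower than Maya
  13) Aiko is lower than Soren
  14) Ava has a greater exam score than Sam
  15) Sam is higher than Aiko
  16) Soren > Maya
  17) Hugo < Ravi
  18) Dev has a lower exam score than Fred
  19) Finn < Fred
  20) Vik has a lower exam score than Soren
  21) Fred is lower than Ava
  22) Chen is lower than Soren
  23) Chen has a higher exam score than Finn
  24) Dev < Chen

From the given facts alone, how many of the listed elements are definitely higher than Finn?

6

The elements the relations force above Finn are Hugo, Fred, Ravi, Ava, Chen, Soren — no chain reaches any other.
That is 6.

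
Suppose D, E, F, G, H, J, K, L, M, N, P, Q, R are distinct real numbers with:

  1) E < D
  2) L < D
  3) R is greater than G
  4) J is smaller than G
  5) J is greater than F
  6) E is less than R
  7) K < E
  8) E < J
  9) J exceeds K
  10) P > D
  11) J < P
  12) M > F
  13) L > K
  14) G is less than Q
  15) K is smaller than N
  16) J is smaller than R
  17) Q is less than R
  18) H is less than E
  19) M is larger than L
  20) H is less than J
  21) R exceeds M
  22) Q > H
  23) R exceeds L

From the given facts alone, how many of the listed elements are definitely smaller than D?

4

The elements the relations force below D are K, L, H, E — no chain reaches any other.
That is 4.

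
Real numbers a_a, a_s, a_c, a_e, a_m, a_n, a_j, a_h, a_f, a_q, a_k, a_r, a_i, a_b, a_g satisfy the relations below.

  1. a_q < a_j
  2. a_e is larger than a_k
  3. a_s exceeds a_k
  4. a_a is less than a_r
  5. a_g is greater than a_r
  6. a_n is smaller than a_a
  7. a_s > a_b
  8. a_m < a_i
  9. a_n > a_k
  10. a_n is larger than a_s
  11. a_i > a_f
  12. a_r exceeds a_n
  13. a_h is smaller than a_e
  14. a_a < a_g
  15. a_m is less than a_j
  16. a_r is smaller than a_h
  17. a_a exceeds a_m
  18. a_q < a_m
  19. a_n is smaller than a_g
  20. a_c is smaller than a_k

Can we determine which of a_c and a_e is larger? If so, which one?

a_e

Chaining the given relations: a_c < a_k < a_s < a_n < a_a < a_r < a_h < a_e.
So a_e is larger.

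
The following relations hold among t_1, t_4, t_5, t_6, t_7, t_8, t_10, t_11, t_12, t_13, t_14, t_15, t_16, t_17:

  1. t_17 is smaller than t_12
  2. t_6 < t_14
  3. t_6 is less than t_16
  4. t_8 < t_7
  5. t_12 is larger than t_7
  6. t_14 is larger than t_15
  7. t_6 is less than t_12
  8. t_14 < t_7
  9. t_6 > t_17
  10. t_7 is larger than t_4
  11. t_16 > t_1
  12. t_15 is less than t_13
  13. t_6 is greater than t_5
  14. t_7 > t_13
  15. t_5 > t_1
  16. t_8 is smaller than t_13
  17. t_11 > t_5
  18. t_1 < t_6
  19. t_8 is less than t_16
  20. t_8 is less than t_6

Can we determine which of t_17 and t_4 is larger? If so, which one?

Following every chain through t_17: above t_17 we get t_6, t_16, t_14, t_7, t_12.
t_4 is not reached, and no chain runs the other way from t_4 to t_17.
So the given relations leave the order of t_17 and t_4 undetermined.

undetermined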